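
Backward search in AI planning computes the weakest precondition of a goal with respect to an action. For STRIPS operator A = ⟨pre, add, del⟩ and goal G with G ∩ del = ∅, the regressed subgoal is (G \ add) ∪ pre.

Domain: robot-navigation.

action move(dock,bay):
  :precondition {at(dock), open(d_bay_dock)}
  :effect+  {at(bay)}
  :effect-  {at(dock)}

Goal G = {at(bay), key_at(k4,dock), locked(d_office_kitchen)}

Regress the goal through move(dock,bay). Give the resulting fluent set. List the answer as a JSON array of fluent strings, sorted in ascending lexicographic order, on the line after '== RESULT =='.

Regress:
  G ∩ del = {}  (empty — regression defined)
  G \ add = {at(bay), key_at(k4,dock), locked(d_office_kitchen)} \ {at(bay)} = {key_at(k4,dock), locked(d_office_kitchen)}
  ∪ pre   = {key_at(k4,dock), locked(d_office_kitchen)} ∪ {at(dock), open(d_bay_dock)}
          = {at(dock), key_at(k4,dock), locked(d_office_kitchen), open(d_bay_dock)}

== RESULT ==
["at(dock)", "key_at(k4,dock)", "locked(d_office_kitchen)", "open(d_bay_dock)"]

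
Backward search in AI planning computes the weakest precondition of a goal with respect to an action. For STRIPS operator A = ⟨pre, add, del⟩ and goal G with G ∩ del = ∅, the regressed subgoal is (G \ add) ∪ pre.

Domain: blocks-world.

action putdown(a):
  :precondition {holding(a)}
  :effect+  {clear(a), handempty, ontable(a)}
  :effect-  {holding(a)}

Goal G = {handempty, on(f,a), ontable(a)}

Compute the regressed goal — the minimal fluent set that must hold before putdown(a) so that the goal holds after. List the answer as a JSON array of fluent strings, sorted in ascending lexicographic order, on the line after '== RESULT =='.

Compute (G \ add) ∪ pre:
  G ∩ del = {}  (empty — regression defined)
  G \ add = {handempty, on(f,a), ontable(a)} \ {clear(a), handempty, ontable(a)} = {on(f,a)}
  ∪ pre   = {on(f,a)} ∪ {holding(a)}
          = {holding(a), on(f,a)}

== RESULT ==
["holding(a)", "on(f,a)"]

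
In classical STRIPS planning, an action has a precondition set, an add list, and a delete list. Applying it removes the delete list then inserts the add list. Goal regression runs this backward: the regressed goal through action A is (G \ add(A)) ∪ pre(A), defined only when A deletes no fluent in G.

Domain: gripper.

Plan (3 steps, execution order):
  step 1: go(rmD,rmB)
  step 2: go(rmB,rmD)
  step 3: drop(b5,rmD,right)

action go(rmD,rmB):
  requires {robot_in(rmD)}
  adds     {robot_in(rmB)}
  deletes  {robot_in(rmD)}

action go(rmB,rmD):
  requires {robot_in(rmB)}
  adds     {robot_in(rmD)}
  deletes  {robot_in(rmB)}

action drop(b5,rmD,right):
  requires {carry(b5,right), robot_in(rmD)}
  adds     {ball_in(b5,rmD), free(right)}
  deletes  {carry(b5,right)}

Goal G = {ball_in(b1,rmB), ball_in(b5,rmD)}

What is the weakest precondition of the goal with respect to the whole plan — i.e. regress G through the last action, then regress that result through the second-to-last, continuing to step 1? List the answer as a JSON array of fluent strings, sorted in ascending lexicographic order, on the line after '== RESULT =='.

Regress step by step:
  through step 3 (drop(b5,rmD,right)): drop {ball_in(b5,rmD)}, keep {ball_in(b1,rmB)}, require {carry(b5,right), robot_in(rmD)}
    → {ball_in(b1,rmB), carry(b5,right), robot_in(rmD)}
  through step 2 (go(rmB,rmD)): drop {robot_in(rmD)}, keep {ball_in(b1,rmB), carry(b5,right)}, require {robot_in(rmB)}
    → {ball_in(b1,rmB), carry(b5,right), robot_in(rmB)}
  through step 1 (go(rmD,rmB)): drop {robot_in(rmB)}, keep {ball_in(b1,rmB), carry(b5,right)}, require {robot_in(rmD)}
    → {ball_in(b1,rmB), carry(b5,right), robot_in(rmD)}

== RESULT ==
["ball_in(b1,rmB)", "carry(b5,right)", "robot_in(rmD)"]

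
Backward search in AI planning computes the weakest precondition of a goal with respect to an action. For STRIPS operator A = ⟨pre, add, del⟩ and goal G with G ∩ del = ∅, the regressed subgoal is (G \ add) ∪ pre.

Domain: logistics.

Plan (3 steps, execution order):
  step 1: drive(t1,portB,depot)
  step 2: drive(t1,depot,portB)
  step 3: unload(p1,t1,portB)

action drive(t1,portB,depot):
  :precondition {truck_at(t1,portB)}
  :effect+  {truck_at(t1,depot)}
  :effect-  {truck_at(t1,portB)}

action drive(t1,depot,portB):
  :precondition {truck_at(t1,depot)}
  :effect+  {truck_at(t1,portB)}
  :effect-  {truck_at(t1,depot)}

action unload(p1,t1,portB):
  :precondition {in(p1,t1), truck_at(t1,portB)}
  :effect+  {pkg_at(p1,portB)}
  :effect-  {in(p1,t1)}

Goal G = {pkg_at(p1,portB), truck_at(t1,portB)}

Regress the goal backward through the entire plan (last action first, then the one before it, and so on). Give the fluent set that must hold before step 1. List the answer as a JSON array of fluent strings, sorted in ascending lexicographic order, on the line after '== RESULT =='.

Work backward from the goal:
  through step 3 (unload(p1,t1,portB)): drop {pkg_at(p1,portB)}, keep {truck_at(t1,portB)}, require {in(p1,t1), truck_at(t1,portB)}
    → {in(p1,t1), truck_at(t1,portB)}
  through step 2 (drive(t1,depot,portB)): drop {truck_at(t1,portB)}, keep {in(p1,t1)}, require {truck_at(t1,depot)}
    → {in(p1,t1), truck_at(t1,depot)}
  through step 1 (drive(t1,portB,depot)): drop {truck_at(t1,depot)}, keep {in(p1,t1)}, require {truck_at(t1,portB)}
    → {in(p1,t1), truck_at(t1,portB)}

== RESULT ==
["in(p1,t1)", "truck_at(t1,portB)"]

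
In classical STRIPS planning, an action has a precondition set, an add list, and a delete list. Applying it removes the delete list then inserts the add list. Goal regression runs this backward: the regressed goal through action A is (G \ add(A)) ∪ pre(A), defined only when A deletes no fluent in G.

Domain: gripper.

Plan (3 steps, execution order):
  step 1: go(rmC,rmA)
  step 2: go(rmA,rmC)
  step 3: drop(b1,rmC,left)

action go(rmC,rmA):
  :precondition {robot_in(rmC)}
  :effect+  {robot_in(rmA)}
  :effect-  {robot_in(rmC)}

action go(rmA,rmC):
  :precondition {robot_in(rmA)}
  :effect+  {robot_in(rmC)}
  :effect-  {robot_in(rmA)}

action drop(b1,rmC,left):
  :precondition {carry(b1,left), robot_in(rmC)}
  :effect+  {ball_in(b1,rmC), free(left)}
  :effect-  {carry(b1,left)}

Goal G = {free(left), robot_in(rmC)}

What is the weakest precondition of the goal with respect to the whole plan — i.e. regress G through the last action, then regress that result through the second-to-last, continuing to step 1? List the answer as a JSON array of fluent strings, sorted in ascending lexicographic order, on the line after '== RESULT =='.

Regress step by step:
  through step 3 (drop(b1,rmC,left)): drop {free(left)}, keep {robot_in(rmC)}, require {carry(b1,left), robot_in(rmC)}
    → {carry(b1,left), robot_in(rmC)}
  through step 2 (go(rmA,rmC)): drop {robot_in(rmC)}, keep {carry(b1,left)}, require {robot_in(rmA)}
    → {carry(b1,left), robot_in(rmA)}
  through step 1 (go(rmC,rmA)): drop {robot_in(rmA)}, keep {carry(b1,left)}, require {robot_in(rmC)}
    → {carry(b1,left), robot_in(rmC)}

== RESULT ==
["carry(b1,left)", "robot_in(rmC)"]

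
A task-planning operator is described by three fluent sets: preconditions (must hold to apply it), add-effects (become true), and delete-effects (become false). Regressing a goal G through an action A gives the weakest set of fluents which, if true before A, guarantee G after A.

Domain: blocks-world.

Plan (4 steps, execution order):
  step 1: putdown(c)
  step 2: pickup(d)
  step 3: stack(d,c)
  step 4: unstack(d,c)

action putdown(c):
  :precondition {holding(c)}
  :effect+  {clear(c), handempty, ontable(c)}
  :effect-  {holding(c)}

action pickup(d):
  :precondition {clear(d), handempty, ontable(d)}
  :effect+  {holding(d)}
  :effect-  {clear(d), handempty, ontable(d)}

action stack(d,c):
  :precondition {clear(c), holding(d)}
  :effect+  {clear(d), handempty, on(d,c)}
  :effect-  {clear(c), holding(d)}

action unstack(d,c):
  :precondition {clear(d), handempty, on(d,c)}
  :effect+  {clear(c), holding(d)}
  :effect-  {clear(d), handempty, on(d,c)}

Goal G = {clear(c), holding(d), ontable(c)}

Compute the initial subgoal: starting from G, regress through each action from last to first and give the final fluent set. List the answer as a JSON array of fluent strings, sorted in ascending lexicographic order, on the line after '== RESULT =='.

Work backward from the goal:
  through step 4 (unstack(d,c)): drop {clear(c), holding(d)}, keep {ontable(c)}, require {clear(d), handempty, on(d,c)}
    → {clear(d), handempty, on(d,c), ontable(c)}
  through step 3 (stack(d,c)): drop {clear(d), handempty, on(d,c)}, keep {ontable(c)}, require {clear(c), holding(d)}
    → {clear(c), holding(d), ontable(c)}
  through step 2 (pickup(d)): drop {holding(d)}, keep {clear(c), ontable(c)}, require {clear(d), handempty, ontable(d)}
    → {clear(c), clear(d), handempty, ontable(c), ontable(d)}
  through step 1 (putdown(c)): drop {clear(c), handempty, ontable(c)}, keep {clear(d), ontable(d)}, require {holding(c)}
    → {clear(d), holding(c), ontable(d)}

== RESULT ==
["clear(d)", "holding(c)", "ontable(d)"]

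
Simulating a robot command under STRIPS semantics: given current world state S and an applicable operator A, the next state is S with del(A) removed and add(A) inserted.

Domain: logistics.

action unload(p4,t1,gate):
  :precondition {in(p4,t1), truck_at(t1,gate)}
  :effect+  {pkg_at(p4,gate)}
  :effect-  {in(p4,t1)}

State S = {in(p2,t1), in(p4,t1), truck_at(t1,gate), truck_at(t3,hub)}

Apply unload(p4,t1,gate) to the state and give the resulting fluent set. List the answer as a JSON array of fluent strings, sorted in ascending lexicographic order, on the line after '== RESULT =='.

Progress:
  pre ⊆ S: {in(p4,t1), truck_at(t1,gate)} ⊆ S  — applicable
  S \ del = {in(p2,t1), truck_at(t1,gate), truck_at(t3,hub)}
  ∪ add   = {in(p2,t1), pkg_at(p4,gate), truck_at(t1,gate), truck_at(t3,hub)}

== RESULT ==
["in(p2,t1)", "pkg_at(p4,gate)", "truck_at(t1,gate)", "truck_at(t3,hub)"]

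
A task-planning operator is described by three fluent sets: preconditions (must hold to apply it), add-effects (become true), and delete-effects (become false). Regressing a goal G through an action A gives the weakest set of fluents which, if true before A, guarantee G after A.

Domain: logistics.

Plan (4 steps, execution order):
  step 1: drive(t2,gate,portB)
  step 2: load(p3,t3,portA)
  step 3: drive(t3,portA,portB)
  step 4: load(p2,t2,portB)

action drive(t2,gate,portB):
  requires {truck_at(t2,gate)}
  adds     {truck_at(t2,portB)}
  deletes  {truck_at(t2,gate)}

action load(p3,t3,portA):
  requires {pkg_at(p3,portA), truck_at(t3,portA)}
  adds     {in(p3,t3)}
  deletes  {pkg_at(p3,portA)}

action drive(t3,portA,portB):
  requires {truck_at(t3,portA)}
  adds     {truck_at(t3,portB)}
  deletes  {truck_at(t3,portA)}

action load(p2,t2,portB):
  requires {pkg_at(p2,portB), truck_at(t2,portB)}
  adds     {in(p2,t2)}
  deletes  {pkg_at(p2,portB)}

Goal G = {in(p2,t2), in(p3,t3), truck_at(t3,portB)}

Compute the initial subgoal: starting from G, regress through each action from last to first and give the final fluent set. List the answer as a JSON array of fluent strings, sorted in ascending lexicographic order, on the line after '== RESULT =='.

Regress step by step:
  through step 4 (load(p2,t2,portB)): drop {in(p2,t2)}, keep {in(p3,t3), truck_at(t3,portB)}, require {pkg_at(p2,portB), truck_at(t2,portB)}
    → {in(p3,t3), pkg_at(p2,portB), truck_at(t2,portB), truck_at(t3,portB)}
  through step 3 (drive(t3,portA,portB)): drop {truck_at(t3,portB)}, keep {in(p3,t3), pkg_at(p2,portB), truck_at(t2,portB)}, require {truck_at(t3,portA)}
    → {in(p3,t3), pkg_at(p2,portB), truck_at(t2,portB), truck_at(t3,portA)}
  through step 2 (load(p3,t3,portA)): drop {in(p3,t3)}, keep {pkg_at(p2,portB), truck_at(t2,portB), truck_at(t3,portA)}, require {pkg_at(p3,portA), truck_at(t3,portA)}
    → {pkg_at(p2,portB), pkg_at(p3,portA), truck_at(t2,portB), truck_at(t3,portA)}
  through step 1 (drive(t2,gate,portB)): drop {truck_at(t2,portB)}, keep {pkg_at(p2,portB), pkg_at(p3,portA), truck_at(t3,portA)}, require {truck_at(t2,gate)}
    → {pkg_at(p2,portB), pkg_at(p3,portA), truck_at(t2,gate), truck_at(t3,portA)}

== RESULT ==
["pkg_at(p2,portB)", "pkg_at(p3,portA)", "truck_at(t2,gate)", "truck_at(t3,portA)"]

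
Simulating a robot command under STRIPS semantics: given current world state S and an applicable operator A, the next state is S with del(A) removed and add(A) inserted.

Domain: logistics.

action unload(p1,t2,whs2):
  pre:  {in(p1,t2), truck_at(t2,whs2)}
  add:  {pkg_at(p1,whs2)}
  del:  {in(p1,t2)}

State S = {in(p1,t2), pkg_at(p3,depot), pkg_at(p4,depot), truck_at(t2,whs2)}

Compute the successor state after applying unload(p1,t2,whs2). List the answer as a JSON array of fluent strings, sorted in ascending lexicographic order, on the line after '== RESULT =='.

Compute (S \ del) ∪ add:
  pre ⊆ S: {in(p1,t2), truck_at(t2,whs2)} ⊆ S  — applicable
  S \ del = {pkg_at(p3,depot), pkg_at(p4,depot), truck_at(t2,whs2)}
  ∪ add   = {pkg_at(p1,whs2), pkg_at(p3,depot), pkg_at(p4,depot), truck_at(t2,whs2)}

== RESULT ==
["pkg_at(p1,whs2)", "pkg_at(p3,depot)", "pkg_at(p4,depot)", "truck_at(t2,whs2)"]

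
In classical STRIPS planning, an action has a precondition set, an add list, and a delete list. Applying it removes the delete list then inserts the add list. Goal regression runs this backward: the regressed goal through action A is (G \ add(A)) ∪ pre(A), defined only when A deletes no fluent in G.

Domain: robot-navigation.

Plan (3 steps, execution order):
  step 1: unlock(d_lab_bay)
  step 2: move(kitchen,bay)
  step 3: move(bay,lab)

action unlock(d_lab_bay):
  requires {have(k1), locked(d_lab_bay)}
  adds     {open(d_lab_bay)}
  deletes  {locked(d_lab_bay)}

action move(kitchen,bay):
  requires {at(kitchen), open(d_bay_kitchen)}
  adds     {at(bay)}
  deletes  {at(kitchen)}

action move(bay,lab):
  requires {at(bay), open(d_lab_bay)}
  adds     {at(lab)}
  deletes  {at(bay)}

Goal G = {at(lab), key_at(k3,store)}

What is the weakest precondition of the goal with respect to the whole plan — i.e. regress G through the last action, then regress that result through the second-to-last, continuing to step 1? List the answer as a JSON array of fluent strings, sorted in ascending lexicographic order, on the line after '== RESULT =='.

Work backward from the goal:
  through step 3 (move(bay,lab)): drop {at(lab)}, keep {key_at(k3,store)}, require {at(bay), open(d_lab_bay)}
    → {at(bay), key_at(k3,store), open(d_lab_bay)}
  through step 2 (move(kitchen,bay)): drop {at(bay)}, keep {key_at(k3,store), open(d_lab_bay)}, require {at(kitchen), open(d_bay_kitchen)}
    → {at(kitchen), key_at(k3,store), open(d_bay_kitchen), open(d_lab_bay)}
  through step 1 (unlock(d_lab_bay)): drop {open(d_lab_bay)}, keep {at(kitchen), key_at(k3,store), open(d_bay_kitchen)}, require {have(k1), locked(d_lab_bay)}
    → {at(kitchen), have(k1), key_at(k3,store), locked(d_lab_bay), open(d_bay_kitchen)}

== RESULT ==
["at(kitchen)", "have(k1)", "key_at(k3,store)", "locked(d_lab_bay)", "open(d_bay_kitchen)"]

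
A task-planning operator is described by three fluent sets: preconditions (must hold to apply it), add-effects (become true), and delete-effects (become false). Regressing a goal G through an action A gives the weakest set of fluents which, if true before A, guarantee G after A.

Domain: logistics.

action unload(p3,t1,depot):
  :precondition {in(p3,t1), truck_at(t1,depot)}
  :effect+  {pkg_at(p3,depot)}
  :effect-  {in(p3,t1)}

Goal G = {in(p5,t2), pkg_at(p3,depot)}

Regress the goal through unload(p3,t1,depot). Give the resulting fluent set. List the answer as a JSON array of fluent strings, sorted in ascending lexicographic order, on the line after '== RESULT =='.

Regress:
  G ∩ del = {}  (empty — regression defined)
  G \ add = {in(p5,t2), pkg_at(p3,depot)} \ {pkg_at(p3,depot)} = {in(p5,t2)}
  ∪ pre   = {in(p5,t2)} ∪ {in(p3,t1), truck_at(t1,depot)}
          = {in(p3,t1), in(p5,t2), truck_at(t1,depot)}

== RESULT ==
["in(p3,t1)", "in(p5,t2)", "truck_at(t1,depot)"]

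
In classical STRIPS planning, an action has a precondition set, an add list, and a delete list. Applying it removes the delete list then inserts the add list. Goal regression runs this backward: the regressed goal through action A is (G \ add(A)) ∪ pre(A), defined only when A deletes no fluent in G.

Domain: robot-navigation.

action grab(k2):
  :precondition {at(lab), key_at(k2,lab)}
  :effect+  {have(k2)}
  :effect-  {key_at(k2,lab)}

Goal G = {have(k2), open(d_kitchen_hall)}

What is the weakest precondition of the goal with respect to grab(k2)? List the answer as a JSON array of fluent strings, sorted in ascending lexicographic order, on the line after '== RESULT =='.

Regress:
  G ∩ del = {}  (empty — regression defined)
  G \ add = {have(k2), open(d_kitchen_hall)} \ {have(k2)} = {open(d_kitchen_hall)}
  ∪ pre   = {open(d_kitchen_hall)} ∪ {at(lab), key_at(k2,lab)}
          = {at(lab), key_at(k2,lab), open(d_kitchen_hall)}

== RESULT ==
["at(lab)", "key_at(k2,lab)", "open(d_kitchen_hall)"]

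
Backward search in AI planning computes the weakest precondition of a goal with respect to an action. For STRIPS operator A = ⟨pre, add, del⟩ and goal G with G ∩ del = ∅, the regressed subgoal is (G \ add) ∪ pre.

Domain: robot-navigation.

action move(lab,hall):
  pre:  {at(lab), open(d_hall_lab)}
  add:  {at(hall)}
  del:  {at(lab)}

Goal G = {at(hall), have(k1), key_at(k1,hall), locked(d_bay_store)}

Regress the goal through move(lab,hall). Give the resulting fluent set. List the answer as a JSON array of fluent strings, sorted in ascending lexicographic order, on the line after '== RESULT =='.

Regress:
  G ∩ del = {}  (empty — regression defined)
  G \ add = {at(hall), have(k1), key_at(k1,hall), locked(d_bay_store)} \ {at(hall)} = {have(k1), key_at(k1,hall), locked(d_bay_store)}
  ∪ pre   = {have(k1), key_at(k1,hall), locked(d_bay_store)} ∪ {at(lab), open(d_hall_lab)}
          = {at(lab), have(k1), key_at(k1,hall), locked(d_bay_store), open(d_hall_lab)}

== RESULT ==
["at(lab)", "have(k1)", "key_at(k1,hall)", "locked(d_bay_store)", "open(d_hall_lab)"]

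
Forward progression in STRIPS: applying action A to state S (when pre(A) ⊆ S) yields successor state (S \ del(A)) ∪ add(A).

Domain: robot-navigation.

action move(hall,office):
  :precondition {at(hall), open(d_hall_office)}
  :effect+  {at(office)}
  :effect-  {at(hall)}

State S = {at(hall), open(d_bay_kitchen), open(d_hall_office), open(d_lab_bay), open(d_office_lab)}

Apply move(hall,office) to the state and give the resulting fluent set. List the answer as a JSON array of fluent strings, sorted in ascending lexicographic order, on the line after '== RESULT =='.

Compute (S \ del) ∪ add:
  pre ⊆ S: {at(hall), open(d_hall_office)} ⊆ S  — applicable
  S \ del = {open(d_bay_kitchen), open(d_hall_office), open(d_lab_bay), open(d_office_lab)}
  ∪ add   = {at(office), open(d_bay_kitchen), open(d_hall_office), open(d_lab_bay), open(d_office_lab)}

== RESULT ==
["at(office)", "open(d_bay_kitchen)", "open(d_hall_office)", "open(d_lab_bay)", "open(d_office_lab)"]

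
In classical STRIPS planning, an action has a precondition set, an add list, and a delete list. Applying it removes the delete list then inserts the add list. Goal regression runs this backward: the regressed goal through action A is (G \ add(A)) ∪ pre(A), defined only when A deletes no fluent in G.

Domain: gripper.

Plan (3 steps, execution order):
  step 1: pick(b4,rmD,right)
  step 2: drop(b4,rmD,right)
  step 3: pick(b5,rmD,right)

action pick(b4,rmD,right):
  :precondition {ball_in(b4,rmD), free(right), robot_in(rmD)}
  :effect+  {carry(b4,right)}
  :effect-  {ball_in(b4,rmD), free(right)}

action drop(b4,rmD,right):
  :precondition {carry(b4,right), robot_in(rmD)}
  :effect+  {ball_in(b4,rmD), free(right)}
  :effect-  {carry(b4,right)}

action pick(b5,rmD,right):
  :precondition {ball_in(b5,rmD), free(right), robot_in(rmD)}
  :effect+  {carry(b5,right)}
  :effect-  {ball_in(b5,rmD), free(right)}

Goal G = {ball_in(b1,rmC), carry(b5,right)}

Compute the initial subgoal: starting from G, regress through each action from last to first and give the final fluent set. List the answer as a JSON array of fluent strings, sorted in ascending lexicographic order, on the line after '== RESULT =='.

Work backward from the goal:
  through step 3 (pick(b5,rmD,right)): drop {carry(b5,right)}, keep {ball_in(b1,rmC)}, require {ball_in(b5,rmD), free(right), robot_in(rmD)}
    → {ball_in(b1,rmC), ball_in(b5,rmD), free(right), robot_in(rmD)}
  through step 2 (drop(b4,rmD,right)): drop {free(right)}, keep {ball_in(b1,rmC), ball_in(b5,rmD), robot_in(rmD)}, require {carry(b4,right), robot_in(rmD)}
    → {ball_in(b1,rmC), ball_in(b5,rmD), carry(b4,right), robot_in(rmD)}
  through step 1 (pick(b4,rmD,right)): drop {carry(b4,right)}, keep {ball_in(b1,rmC), ball_in(b5,rmD), robot_in(rmD)}, require {ball_in(b4,rmD), free(right), robot_in(rmD)}
    → {ball_in(b1,rmC), ball_in(b4,rmD), ball_in(b5,rmD), free(right), robot_in(rmD)}

== RESULT ==
["ball_in(b1,rmC)", "ball_in(b4,rmD)", "ball_in(b5,rmD)", "free(right)", "robot_in(rmD)"]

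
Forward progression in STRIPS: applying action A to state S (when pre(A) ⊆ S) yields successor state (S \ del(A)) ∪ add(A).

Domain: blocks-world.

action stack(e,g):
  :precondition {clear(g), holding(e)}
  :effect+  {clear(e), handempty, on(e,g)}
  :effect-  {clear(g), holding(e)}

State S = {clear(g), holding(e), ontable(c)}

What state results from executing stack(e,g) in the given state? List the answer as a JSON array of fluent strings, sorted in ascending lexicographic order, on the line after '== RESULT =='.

Progress:
  pre ⊆ S: {clear(g), holding(e)} ⊆ S  — applicable
  S \ del = {ontable(c)}
  ∪ add   = {clear(e), handempty, on(e,g), ontable(c)}

== RESULT ==
["clear(e)", "handempty", "on(e,g)", "ontable(c)"]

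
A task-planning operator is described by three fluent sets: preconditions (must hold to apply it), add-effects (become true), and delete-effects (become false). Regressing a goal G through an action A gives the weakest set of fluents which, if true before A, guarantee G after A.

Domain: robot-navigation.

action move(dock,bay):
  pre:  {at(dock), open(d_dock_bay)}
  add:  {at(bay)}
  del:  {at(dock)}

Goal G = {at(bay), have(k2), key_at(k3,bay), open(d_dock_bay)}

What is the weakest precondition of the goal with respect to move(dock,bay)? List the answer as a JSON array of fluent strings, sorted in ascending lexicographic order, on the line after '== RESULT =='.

Regress:
  G ∩ del = {}  (empty — regression defined)
  G \ add = {at(bay), have(k2), key_at(k3,bay), open(d_dock_bay)} \ {at(bay)} = {have(k2), key_at(k3,bay), open(d_dock_bay)}
  ∪ pre   = {have(k2), key_at(k3,bay), open(d_dock_bay)} ∪ {at(dock), open(d_dock_bay)}
          = {at(dock), have(k2), key_at(k3,bay), open(d_dock_bay)}

== RESULT ==
["at(dock)", "have(k2)", "key_at(k3,bay)", "open(d_dock_bay)"]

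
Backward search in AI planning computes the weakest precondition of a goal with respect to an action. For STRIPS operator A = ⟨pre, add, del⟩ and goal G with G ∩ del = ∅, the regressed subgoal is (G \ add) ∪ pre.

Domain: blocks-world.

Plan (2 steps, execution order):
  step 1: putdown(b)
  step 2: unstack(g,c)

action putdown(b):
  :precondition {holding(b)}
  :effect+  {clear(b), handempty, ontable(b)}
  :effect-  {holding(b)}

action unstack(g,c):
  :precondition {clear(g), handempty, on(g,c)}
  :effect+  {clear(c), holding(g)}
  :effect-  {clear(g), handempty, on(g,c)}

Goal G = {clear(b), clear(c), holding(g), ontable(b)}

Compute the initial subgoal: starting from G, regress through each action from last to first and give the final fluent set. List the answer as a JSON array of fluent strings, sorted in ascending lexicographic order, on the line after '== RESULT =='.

Regress step by step:
  through step 2 (unstack(g,c)): drop {clear(c), holding(g)}, keep {clear(b), ontable(b)}, require {clear(g), handempty, on(g,c)}
    → {clear(b), clear(g), handempty, on(g,c), ontable(b)}
  through step 1 (putdown(b)): drop {clear(b), handempty, ontable(b)}, keep {clear(g), on(g,c)}, require {holding(b)}
    → {clear(g), holding(b), on(g,c)}

== RESULT ==
["clear(g)", "holding(b)", "on(g,c)"]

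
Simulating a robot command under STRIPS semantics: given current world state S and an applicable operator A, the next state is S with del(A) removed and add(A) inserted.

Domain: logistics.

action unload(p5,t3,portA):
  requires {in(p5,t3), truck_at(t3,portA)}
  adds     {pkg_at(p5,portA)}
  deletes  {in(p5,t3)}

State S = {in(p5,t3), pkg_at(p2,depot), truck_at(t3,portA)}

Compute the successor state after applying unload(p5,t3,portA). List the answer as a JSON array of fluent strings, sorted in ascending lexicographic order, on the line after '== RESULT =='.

Compute (S \ del) ∪ add:
  pre ⊆ S: {in(p5,t3), truck_at(t3,portA)} ⊆ S  — applicable
  S \ del = {pkg_at(p2,depot), truck_at(t3,portA)}
  ∪ add   = {pkg_at(p2,depot), pkg_at(p5,portA), truck_at(t3,portA)}

== RESULT ==
["pkg_at(p2,depot)", "pkg_at(p5,portA)", "truck_at(t3,portA)"]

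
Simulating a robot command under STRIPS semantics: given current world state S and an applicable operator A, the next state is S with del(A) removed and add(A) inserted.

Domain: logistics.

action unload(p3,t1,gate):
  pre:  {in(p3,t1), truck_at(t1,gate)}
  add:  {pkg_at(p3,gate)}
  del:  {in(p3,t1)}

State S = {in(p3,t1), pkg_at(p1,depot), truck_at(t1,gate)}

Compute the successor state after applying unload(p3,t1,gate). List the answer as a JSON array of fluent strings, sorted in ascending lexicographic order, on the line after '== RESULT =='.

Compute (S \ del) ∪ add:
  pre ⊆ S: {in(p3,t1), truck_at(t1,gate)} ⊆ S  — applicable
  S \ del = {pkg_at(p1,depot), truck_at(t1,gate)}
  ∪ add   = {pkg_at(p1,depot), pkg_at(p3,gate), truck_at(t1,gate)}

== RESULT ==
["pkg_at(p1,depot)", "pkg_at(p3,gate)", "truck_at(t1,gate)"]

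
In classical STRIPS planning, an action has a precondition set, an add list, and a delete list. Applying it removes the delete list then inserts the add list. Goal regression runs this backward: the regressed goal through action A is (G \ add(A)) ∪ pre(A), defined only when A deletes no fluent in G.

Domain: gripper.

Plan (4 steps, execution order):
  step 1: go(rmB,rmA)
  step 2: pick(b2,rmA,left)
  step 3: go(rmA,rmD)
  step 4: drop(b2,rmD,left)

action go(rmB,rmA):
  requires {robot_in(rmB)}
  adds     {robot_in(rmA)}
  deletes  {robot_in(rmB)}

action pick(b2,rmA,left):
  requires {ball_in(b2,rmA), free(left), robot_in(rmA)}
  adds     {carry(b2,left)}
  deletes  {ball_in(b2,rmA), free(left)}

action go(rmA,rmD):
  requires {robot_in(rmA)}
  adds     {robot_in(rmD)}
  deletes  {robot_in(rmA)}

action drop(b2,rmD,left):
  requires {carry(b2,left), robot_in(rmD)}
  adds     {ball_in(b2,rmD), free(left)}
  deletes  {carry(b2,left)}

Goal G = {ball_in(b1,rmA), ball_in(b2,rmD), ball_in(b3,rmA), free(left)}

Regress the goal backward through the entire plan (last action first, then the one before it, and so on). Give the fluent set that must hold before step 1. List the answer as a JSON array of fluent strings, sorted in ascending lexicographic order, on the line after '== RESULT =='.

Regress step by step:
  through step 4 (drop(b2,rmD,left)): drop {ball_in(b2,rmD), free(left)}, keep {ball_in(b1,rmA), ball_in(b3,rmA)}, require {carry(b2,left), robot_in(rmD)}
    → {ball_in(b1,rmA), ball_in(b3,rmA), carry(b2,left), robot_in(rmD)}
  through step 3 (go(rmA,rmD)): drop {robot_in(rmD)}, keep {ball_in(b1,rmA), ball_in(b3,rmA), carry(b2,left)}, require {robot_in(rmA)}
    → {ball_in(b1,rmA), ball_in(b3,rmA), carry(b2,left), robot_in(rmA)}
  through step 2 (pick(b2,rmA,left)): drop {carry(b2,left)}, keep {ball_in(b1,rmA), ball_in(b3,rmA), robot_in(rmA)}, require {ball_in(b2,rmA), free(left), robot_in(rmA)}
    → {ball_in(b1,rmA), ball_in(b2,rmA), ball_in(b3,rmA), free(left), robot_in(rmA)}
  through step 1 (go(rmB,rmA)): drop {robot_in(rmA)}, keep {ball_in(b1,rmA), ball_in(b2,rmA), ball_in(b3,rmA), free(left)}, require {robot_in(rmB)}
    → {ball_in(b1,rmA), ball_in(b2,rmA), ball_in(b3,rmA), free(left), robot_in(rmB)}

== RESULT ==
["ball_in(b1,rmA)", "ball_in(b2,rmA)", "ball_in(b3,rmA)", "free(left)", "robot_in(rmB)"]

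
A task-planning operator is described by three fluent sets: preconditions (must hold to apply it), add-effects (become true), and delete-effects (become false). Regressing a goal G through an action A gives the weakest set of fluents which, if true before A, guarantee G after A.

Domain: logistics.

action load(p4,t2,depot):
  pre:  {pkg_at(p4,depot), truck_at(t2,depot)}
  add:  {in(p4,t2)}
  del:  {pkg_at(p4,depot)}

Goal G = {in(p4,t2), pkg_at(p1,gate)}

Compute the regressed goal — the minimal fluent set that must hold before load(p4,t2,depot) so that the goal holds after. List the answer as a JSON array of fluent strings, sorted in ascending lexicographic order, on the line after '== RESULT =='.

Regress:
  G ∩ del = {}  (empty — regression defined)
  G \ add = {in(p4,t2), pkg_at(p1,gate)} \ {in(p4,t2)} = {pkg_at(p1,gate)}
  ∪ pre   = {pkg_at(p1,gate)} ∪ {pkg_at(p4,depot), truck_at(t2,depot)}
          = {pkg_at(p1,gate), pkg_at(p4,depot), truck_at(t2,depot)}

== RESULT ==
["pkg_at(p1,gate)", "pkg_at(p4,depot)", "truck_at(t2,depot)"]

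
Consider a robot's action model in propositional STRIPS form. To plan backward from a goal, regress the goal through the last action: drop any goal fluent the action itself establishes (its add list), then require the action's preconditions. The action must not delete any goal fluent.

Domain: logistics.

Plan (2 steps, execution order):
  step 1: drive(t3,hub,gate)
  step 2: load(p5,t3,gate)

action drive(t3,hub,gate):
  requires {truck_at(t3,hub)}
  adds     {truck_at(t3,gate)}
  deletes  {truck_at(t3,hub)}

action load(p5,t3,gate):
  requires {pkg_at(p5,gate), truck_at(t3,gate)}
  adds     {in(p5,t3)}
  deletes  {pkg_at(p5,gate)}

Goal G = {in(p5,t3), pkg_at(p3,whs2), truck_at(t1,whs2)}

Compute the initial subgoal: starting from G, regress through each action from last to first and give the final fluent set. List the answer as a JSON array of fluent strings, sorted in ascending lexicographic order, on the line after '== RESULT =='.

Regress step by step:
  through step 2 (load(p5,t3,gate)): drop {in(p5,t3)}, keep {pkg_at(p3,whs2), truck_at(t1,whs2)}, require {pkg_at(p5,gate), truck_at(t3,gate)}
    → {pkg_at(p3,whs2), pkg_at(p5,gate), truck_at(t1,whs2), truck_at(t3,gate)}
  through step 1 (drive(t3,hub,gate)): drop {truck_at(t3,gate)}, keep {pkg_at(p3,whs2), pkg_at(p5,gate), truck_at(t1,whs2)}, require {truck_at(t3,hub)}
    → {pkg_at(p3,whs2), pkg_at(p5,gate), truck_at(t1,whs2), truck_at(t3,hub)}

== RESULT ==
["pkg_at(p3,whs2)", "pkg_at(p5,gate)", "truck_at(t1,whs2)", "truck_at(t3,hub)"]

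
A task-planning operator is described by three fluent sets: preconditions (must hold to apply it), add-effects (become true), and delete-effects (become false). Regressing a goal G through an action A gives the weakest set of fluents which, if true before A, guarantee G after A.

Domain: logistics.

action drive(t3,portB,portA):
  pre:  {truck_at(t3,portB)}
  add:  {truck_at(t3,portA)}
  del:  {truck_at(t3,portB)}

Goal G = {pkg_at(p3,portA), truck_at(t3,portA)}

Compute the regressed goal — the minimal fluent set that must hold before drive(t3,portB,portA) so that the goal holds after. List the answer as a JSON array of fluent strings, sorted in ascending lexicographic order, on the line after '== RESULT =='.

Regress:
  G ∩ del = {}  (empty — regression defined)
  G \ add = {pkg_at(p3,portA), truck_at(t3,portA)} \ {truck_at(t3,portA)} = {pkg_at(p3,portA)}
  ∪ pre   = {pkg_at(p3,portA)} ∪ {truck_at(t3,portB)}
          = {pkg_at(p3,portA), truck_at(t3,portB)}

== RESULT ==
["pkg_at(p3,portA)", "truck_at(t3,portB)"]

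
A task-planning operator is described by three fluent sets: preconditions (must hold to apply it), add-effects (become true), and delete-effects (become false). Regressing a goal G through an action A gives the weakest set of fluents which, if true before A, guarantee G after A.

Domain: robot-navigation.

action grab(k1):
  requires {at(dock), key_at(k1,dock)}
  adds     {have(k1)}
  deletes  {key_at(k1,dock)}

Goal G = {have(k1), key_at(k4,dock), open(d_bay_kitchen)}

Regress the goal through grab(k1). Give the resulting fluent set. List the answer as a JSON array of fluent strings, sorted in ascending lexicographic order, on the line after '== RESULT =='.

Regress:
  G ∩ del = {}  (empty — regression defined)
  G \ add = {have(k1), key_at(k4,dock), open(d_bay_kitchen)} \ {have(k1)} = {key_at(k4,dock), open(d_bay_kitchen)}
  ∪ pre   = {key_at(k4,dock), open(d_bay_kitchen)} ∪ {at(dock), key_at(k1,dock)}
          = {at(dock), key_at(k1,dock), key_at(k4,dock), open(d_bay_kitchen)}

== RESULT ==
["at(dock)", "key_at(k1,dock)", "key_at(k4,dock)", "open(d_bay_kitchen)"]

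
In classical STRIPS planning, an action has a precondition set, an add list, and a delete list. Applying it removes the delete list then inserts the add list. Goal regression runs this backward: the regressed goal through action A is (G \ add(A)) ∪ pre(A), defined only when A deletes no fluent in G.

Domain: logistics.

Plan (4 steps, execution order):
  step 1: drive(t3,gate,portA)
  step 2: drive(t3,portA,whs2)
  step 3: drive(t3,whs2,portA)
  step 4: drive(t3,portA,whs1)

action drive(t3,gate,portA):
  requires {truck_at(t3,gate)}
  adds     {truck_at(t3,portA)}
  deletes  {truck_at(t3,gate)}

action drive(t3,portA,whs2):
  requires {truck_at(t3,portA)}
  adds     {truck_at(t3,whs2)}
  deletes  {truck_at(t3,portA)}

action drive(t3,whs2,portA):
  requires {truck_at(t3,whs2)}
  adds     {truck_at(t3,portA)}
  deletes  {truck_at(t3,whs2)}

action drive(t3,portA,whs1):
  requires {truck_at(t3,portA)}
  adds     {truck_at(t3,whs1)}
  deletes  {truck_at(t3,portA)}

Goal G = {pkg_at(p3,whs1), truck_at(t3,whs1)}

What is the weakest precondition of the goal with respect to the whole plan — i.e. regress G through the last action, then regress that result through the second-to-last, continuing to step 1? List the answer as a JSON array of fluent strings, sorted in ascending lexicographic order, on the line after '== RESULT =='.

Regress step by step:
  through step 4 (drive(t3,portA,whs1)): drop {truck_at(t3,whs1)}, keep {pkg_at(p3,whs1)}, require {truck_at(t3,portA)}
    → {pkg_at(p3,whs1), truck_at(t3,portA)}
  through step 3 (drive(t3,whs2,portA)): drop {truck_at(t3,portA)}, keep {pkg_at(p3,whs1)}, require {truck_at(t3,whs2)}
    → {pkg_at(p3,whs1), truck_at(t3,whs2)}
  through step 2 (drive(t3,portA,whs2)): drop {truck_at(t3,whs2)}, keep {pkg_at(p3,whs1)}, require {truck_at(t3,portA)}
    → {pkg_at(p3,whs1), truck_at(t3,portA)}
  through step 1 (drive(t3,gate,portA)): drop {truck_at(t3,portA)}, keep {pkg_at(p3,whs1)}, require {truck_at(t3,gate)}
    → {pkg_at(p3,whs1), truck_at(t3,gate)}

== RESULT ==
["pkg_at(p3,whs1)", "truck_at(t3,gate)"]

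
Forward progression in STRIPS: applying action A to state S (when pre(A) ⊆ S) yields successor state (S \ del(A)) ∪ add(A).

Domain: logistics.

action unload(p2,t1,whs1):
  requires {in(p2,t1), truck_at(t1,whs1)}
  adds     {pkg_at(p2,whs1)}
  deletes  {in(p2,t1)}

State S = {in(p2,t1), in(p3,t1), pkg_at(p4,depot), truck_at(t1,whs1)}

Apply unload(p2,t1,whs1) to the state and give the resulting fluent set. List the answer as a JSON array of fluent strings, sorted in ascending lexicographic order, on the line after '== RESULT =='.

Compute (S \ del) ∪ add:
  pre ⊆ S: {in(p2,t1), truck_at(t1,whs1)} ⊆ S  — applicable
  S \ del = {in(p3,t1), pkg_at(p4,depot), truck_at(t1,whs1)}
  ∪ add   = {in(p3,t1), pkg_at(p2,whs1), pkg_at(p4,depot), truck_at(t1,whs1)}

== RESULT ==
["in(p3,t1)", "pkg_at(p2,whs1)", "pkg_at(p4,depot)", "truck_at(t1,whs1)"]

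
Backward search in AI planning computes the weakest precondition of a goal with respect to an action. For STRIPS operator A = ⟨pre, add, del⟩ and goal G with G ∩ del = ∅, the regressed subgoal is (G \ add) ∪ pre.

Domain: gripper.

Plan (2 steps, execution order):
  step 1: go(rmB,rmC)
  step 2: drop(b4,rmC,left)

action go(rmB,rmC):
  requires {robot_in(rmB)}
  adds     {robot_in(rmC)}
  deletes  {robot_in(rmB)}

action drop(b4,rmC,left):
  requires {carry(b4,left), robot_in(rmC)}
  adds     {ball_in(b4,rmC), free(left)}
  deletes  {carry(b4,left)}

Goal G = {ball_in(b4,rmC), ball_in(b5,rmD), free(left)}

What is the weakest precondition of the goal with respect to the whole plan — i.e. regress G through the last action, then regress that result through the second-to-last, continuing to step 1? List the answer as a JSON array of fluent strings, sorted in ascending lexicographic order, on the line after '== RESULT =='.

Regress step by step:
  through step 2 (drop(b4,rmC,left)): drop {ball_in(b4,rmC), free(left)}, keep {ball_in(b5,rmD)}, require {carry(b4,left), robot_in(rmC)}
    → {ball_in(b5,rmD), carry(b4,left), robot_in(rmC)}
  through step 1 (go(rmB,rmC)): drop {robot_in(rmC)}, keep {ball_in(b5,rmD), carry(b4,left)}, require {robot_in(rmB)}
    → {ball_in(b5,rmD), carry(b4,left), robot_in(rmB)}

== RESULT ==
["ball_in(b5,rmD)", "carry(b4,left)", "robot_in(rmB)"]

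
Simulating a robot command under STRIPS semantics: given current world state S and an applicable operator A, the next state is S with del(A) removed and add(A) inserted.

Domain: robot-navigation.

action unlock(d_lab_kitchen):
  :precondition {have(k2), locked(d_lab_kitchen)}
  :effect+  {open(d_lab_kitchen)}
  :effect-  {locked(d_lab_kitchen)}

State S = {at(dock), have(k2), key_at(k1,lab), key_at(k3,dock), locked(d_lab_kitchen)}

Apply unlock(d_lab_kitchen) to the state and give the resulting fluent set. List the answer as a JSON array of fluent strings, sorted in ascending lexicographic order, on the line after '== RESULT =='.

Compute (S \ del) ∪ add:
  pre ⊆ S: {have(k2), locked(d_lab_kitchen)} ⊆ S  — applicable
  S \ del = {at(dock), have(k2), key_at(k1,lab), key_at(k3,dock)}
  ∪ add   = {at(dock), have(k2), key_at(k1,lab), key_at(k3,dock), open(d_lab_kitchen)}

== RESULT ==
["at(dock)", "have(k2)", "key_at(k1,lab)", "key_at(k3,dock)", "open(d_lab_kitchen)"]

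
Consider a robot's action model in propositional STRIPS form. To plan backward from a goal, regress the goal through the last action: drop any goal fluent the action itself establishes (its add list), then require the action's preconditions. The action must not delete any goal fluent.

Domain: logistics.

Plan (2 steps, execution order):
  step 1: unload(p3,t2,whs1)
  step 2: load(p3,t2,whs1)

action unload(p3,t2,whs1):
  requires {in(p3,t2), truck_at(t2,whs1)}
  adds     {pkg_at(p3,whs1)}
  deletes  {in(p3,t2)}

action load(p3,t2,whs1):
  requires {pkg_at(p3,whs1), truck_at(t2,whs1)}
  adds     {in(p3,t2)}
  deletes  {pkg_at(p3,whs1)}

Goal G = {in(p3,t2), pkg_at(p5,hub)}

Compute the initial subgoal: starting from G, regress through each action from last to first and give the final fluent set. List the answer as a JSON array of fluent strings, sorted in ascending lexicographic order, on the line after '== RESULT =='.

Work backward from the goal:
  through step 2 (load(p3,t2,whs1)): drop {in(p3,t2)}, keep {pkg_at(p5,hub)}, require {pkg_at(p3,whs1), truck_at(t2,whs1)}
    → {pkg_at(p3,whs1), pkg_at(p5,hub), truck_at(t2,whs1)}
  through step 1 (unload(p3,t2,whs1)): drop {pkg_at(p3,whs1)}, keep {pkg_at(p5,hub), truck_at(t2,whs1)}, require {in(p3,t2), truck_at(t2,whs1)}
    → {in(p3,t2), pkg_at(p5,hub), truck_at(t2,whs1)}

== RESULT ==
["in(p3,t2)", "pkg_at(p5,hub)", "truck_at(t2,whs1)"]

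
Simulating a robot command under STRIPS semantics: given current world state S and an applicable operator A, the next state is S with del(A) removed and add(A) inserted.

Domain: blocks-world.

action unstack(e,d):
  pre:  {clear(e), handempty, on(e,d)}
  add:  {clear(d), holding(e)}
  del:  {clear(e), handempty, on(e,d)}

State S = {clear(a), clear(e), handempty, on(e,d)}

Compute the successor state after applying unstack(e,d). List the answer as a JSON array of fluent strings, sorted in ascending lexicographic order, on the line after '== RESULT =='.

Progress:
  pre ⊆ S: {clear(e), handempty, on(e,d)} ⊆ S  — applicable
  S \ del = {clear(a)}
  ∪ add   = {clear(a), clear(d), holding(e)}

== RESULT ==
["clear(a)", "clear(d)", "holding(e)"]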